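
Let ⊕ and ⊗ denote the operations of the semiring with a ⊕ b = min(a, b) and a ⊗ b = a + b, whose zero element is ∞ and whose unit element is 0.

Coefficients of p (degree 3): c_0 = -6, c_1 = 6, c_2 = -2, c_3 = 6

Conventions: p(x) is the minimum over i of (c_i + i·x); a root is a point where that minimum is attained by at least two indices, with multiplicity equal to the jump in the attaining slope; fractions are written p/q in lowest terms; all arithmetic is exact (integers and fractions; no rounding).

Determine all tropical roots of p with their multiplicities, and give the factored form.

hull edge (i=0, c=-6) to (i=2, c=-2): slope 2, span 2
hull edge (i=2, c=-2) to (i=3, c=6): slope 8, span 1
Factored form: p(x) = 6 ⊗ (x ⊕ (-8)) ⊗ (x ⊕ (-2)) ⊗ (x ⊕ (-2))
Answer: roots = -8 (mult 1), -2 (mult 2)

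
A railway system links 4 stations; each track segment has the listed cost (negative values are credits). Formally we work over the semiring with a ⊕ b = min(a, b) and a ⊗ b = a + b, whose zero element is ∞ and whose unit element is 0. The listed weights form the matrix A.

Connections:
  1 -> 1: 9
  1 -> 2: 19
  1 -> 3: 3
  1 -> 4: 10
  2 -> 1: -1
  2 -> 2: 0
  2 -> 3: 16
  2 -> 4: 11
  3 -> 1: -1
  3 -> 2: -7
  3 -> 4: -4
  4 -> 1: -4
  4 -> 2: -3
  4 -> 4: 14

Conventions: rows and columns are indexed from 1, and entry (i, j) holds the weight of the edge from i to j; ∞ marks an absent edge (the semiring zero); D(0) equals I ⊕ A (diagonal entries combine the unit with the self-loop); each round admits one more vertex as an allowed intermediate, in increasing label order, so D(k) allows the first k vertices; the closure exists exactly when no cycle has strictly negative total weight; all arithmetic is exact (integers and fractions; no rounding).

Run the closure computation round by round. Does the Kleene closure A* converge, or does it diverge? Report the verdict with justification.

D(0):
  [0, 19, 3, 10]
  [-1, 0, 16, 11]
  [-1, -7, 0, -4]
  [-4, -3, ∞, 0]
D(1):
  [0, 19, 3, 10]
  [-1, 0, 2, 9]
  [-1, -7, 0, -4]
  [-4, -3, -1, 0]
Detection: at round 2, diagonal entry (3, 3) turns strictly negative.
Key observation: the cycle 3->2->1->3 has total weight (-7) + (-1) + 3, which is strictly negative.
Answer: DIVERGES — negative cycle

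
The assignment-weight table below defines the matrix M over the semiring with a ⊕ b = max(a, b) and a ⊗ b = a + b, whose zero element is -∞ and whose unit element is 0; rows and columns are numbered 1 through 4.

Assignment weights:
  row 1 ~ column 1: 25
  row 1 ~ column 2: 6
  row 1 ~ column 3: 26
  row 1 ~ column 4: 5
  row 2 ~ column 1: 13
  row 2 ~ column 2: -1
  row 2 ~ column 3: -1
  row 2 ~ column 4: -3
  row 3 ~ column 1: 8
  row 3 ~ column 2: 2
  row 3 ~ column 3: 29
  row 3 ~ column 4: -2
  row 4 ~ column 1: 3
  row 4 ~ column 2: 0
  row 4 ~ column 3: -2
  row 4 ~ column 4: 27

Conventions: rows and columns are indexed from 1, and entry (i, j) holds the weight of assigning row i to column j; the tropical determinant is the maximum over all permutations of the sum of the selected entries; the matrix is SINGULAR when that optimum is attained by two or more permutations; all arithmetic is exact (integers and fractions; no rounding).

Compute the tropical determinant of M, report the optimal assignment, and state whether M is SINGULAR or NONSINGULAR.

σ = (1, 2, 3, 4): 25 + (-1) + 29 + 27 = 80
σ = (1, 2, 4, 3): 25 + (-1) + (-2) + (-2) = 20
σ = (1, 3, 2, 4): 25 + (-1) + 2 + 27 = 53
σ = (1, 3, 4, 2): 25 + (-1) + (-2) + 0 = 22
σ = (1, 4, 2, 3): 25 + (-3) + 2 + (-2) = 22
σ = (1, 4, 3, 2): 25 + (-3) + 29 + 0 = 51
σ = (2, 1, 3, 4): 6 + 13 + 29 + 27 = 75
σ = (2, 1, 4, 3): 6 + 13 + (-2) + (-2) = 15
σ = (2, 3, 1, 4): 6 + (-1) + 8 + 27 = 40
σ = (2, 3, 4, 1): 6 + (-1) + (-2) + 3 = 6
σ = (2, 4, 1, 3): 6 + (-3) + 8 + (-2) = 9
σ = (2, 4, 3, 1): 6 + (-3) + 29 + 3 = 35
σ = (3, 1, 2, 4): 26 + 13 + 2 + 27 = 68
σ = (3, 1, 4, 2): 26 + 13 + (-2) + 0 = 37
σ = (3, 2, 1, 4): 26 + (-1) + 8 + 27 = 60
σ = (3, 2, 4, 1): 26 + (-1) + (-2) + 3 = 26
σ = (3, 4, 1, 2): 26 + (-3) + 8 + 0 = 31
σ = (3, 4, 2, 1): 26 + (-3) + 2 + 3 = 28
σ = (4, 1, 2, 3): 5 + 13 + 2 + (-2) = 18
σ = (4, 1, 3, 2): 5 + 13 + 29 + 0 = 47
σ = (4, 2, 1, 3): 5 + (-1) + 8 + (-2) = 10
σ = (4, 2, 3, 1): 5 + (-1) + 29 + 3 = 36
σ = (4, 3, 1, 2): 5 + (-1) + 8 + 0 = 12
σ = (4, 3, 2, 1): 5 + (-1) + 2 + 3 = 9
Optimal value attained by: σ = (1, 2, 3, 4).
Answer: det⊕(M) = 80; verdict: NONSINGULAR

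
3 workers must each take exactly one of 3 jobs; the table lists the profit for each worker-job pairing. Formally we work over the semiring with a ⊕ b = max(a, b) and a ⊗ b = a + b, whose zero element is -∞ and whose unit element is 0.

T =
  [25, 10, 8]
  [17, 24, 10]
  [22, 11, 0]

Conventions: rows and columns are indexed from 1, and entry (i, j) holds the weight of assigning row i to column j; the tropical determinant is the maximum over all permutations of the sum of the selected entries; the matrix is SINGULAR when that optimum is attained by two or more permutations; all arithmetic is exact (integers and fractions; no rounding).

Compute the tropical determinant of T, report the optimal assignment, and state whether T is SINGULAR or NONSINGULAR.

σ = (1, 2, 3): 25 + 24 + 0 = 49
σ = (1, 3, 2): 25 + 10 + 11 = 46
σ = (2, 1, 3): 10 + 17 + 0 = 27
σ = (2, 3, 1): 10 + 10 + 22 = 42
σ = (3, 1, 2): 8 + 17 + 11 = 36
σ = (3, 2, 1): 8 + 24 + 22 = 54
Optimal value attained by: σ = (3, 2, 1).
Answer: det⊕(T) = 54; verdict: NONSINGULAR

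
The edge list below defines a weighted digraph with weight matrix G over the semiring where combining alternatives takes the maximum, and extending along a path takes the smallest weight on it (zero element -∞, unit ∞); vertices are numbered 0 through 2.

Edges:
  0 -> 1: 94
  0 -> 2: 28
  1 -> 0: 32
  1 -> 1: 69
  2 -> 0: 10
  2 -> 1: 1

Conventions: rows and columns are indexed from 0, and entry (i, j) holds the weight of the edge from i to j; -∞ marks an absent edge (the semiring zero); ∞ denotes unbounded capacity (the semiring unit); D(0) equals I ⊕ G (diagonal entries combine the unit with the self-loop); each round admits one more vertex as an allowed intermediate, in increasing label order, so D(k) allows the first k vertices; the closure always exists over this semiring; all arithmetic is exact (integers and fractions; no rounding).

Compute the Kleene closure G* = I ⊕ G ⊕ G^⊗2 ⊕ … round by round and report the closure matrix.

D(0):
  [∞, 94, 28]
  [32, ∞, -∞]
  [10, 1, ∞]
D(1):
  [∞, 94, 28]
  [32, ∞, 28]
  [10, 10, ∞]
D(2):
  [∞, 94, 28]
  [32, ∞, 28]
  [10, 10, ∞]
D(3):
  [∞, 94, 28]
  [32, ∞, 28]
  [10, 10, ∞]
Answer: G* = [[∞, 94, 28], [32, ∞, 28], [10, 10, ∞]]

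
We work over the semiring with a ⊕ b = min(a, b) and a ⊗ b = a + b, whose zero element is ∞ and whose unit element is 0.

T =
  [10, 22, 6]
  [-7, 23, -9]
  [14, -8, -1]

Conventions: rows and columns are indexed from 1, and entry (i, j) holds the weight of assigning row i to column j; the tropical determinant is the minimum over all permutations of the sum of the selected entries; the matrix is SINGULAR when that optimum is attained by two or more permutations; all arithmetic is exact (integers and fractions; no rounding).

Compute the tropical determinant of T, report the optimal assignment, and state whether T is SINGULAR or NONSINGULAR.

σ = (1, 2, 3): 10 + 23 + (-1) = 32
σ = (1, 3, 2): 10 + (-9) + (-8) = -7
σ = (2, 1, 3): 22 + (-7) + (-1) = 14
σ = (2, 3, 1): 22 + (-9) + 14 = 27
σ = (3, 1, 2): 6 + (-7) + (-8) = -9
σ = (3, 2, 1): 6 + 23 + 14 = 43
Optimal value attained by: σ = (3, 1, 2).
Answer: det⊕(T) = -9; verdict: NONSINGULAR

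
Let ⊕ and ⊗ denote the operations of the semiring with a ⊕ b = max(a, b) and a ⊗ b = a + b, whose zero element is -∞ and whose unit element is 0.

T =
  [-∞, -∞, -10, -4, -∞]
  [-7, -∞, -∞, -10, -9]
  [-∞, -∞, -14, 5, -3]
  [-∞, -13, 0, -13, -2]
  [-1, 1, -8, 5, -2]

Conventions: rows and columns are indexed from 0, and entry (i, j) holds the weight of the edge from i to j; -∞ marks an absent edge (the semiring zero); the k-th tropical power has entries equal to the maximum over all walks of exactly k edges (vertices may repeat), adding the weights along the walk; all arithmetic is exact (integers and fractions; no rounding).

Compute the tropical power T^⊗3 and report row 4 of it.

T^⊗2:
  [-∞, -17, -4, -5, -6]
  [-10, -8, -10, -4, -11]
  [-4, -2, 5, 2, 3]
  [-3, -1, -10, 5, -3]
  [-3, -1, 5, 3, 3]
T^⊗3:
  [-7, -5, -5, 1, -7]
  [-12, -10, -4, -5, -6]
  [2, 4, 2, 10, 2]
  [-4, -2, 5, 2, 3]
  [2, 4, 3, 10, 2]
Answer: row 4 of T^⊗3 = [2, 4, 3, 10, 2]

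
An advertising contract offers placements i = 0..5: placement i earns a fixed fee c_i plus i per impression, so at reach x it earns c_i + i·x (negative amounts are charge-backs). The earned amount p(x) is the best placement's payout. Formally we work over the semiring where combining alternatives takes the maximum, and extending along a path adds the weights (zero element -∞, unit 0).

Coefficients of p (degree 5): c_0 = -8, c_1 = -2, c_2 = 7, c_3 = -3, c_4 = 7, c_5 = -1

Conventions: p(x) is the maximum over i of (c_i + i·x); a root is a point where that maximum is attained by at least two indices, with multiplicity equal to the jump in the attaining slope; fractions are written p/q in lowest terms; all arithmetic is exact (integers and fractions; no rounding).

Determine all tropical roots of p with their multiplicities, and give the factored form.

hull edge (i=0, c=-8) to (i=2, c=7): slope 15/2, span 2
hull edge (i=2, c=7) to (i=4, c=7): slope 0, span 2
hull edge (i=4, c=7) to (i=5, c=-1): slope -8, span 1
Factored form: p(x) = -1 ⊗ (x ⊕ (-15/2)) ⊗ (x ⊕ (-15/2)) ⊗ (x ⊕ 0) ⊗ (x ⊕ 0) ⊗ (x ⊕ 8)
Answer: roots = -15/2 (mult 2), 0 (mult 2), 8 (mult 1)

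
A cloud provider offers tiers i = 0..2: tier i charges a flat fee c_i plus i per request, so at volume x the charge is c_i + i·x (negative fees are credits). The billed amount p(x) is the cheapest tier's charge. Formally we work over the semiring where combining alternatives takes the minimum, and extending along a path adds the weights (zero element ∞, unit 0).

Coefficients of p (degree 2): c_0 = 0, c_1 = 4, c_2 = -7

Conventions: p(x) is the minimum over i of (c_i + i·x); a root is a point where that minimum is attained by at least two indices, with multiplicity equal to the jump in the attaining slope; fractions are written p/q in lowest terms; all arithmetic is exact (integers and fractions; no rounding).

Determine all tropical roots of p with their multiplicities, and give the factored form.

hull edge (i=0, c=0) to (i=2, c=-7): slope -7/2, span 2
Factored form: p(x) = -7 ⊗ (x ⊕ 7/2) ⊗ (x ⊕ 7/2)
Answer: roots = 7/2 (mult 2)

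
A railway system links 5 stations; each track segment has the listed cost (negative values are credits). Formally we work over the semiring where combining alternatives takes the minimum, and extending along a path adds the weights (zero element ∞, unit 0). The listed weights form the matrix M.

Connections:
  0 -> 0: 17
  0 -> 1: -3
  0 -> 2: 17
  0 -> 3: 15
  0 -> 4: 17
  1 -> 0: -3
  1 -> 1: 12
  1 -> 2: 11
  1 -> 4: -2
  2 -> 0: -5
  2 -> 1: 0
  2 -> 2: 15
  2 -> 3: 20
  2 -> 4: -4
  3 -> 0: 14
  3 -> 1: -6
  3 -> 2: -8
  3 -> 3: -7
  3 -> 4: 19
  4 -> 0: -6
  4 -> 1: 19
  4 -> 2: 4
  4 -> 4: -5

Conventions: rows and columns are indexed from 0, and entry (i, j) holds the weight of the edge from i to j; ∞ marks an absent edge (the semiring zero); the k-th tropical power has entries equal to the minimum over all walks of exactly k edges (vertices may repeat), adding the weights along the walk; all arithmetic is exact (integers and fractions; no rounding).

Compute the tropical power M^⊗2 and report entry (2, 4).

M^⊗2:
  [-6, 9, 7, 8, -5]
  [-8, -6, 2, 12, -7]
  [-10, -8, 0, 10, -9]
  [-13, -13, -15, -14, -12]
  [-11, -9, -1, 9, -10]
Key observation: the optimum is the walk 2->4->4, with weight (-4) + (-5) = -9.
Optimal value attained by: walk 2->4->4.
Answer: (M^⊗2)[2][4] = -9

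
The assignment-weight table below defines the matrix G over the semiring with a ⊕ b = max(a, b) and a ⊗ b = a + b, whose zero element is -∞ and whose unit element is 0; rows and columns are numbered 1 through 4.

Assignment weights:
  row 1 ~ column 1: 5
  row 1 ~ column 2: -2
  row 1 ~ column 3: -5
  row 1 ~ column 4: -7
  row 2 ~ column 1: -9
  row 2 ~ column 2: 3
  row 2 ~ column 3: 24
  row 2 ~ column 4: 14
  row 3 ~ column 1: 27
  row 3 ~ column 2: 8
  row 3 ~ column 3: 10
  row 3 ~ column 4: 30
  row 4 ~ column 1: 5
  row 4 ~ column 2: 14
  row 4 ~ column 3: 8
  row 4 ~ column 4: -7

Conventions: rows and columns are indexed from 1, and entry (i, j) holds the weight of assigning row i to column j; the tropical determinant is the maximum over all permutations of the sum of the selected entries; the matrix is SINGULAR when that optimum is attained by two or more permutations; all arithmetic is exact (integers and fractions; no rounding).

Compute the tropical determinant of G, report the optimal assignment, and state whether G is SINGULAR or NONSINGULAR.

σ = (1, 2, 3, 4): 5 + 3 + 10 + (-7) = 11
σ = (1, 2, 4, 3): 5 + 3 + 30 + 8 = 46
σ = (1, 3, 2, 4): 5 + 24 + 8 + (-7) = 30
σ = (1, 3, 4, 2): 5 + 24 + 30 + 14 = 73
σ = (1, 4, 2, 3): 5 + 14 + 8 + 8 = 35
σ = (1, 4, 3, 2): 5 + 14 + 10 + 14 = 43
σ = (2, 1, 3, 4): (-2) + (-9) + 10 + (-7) = -8
σ = (2, 1, 4, 3): (-2) + (-9) + 30 + 8 = 27
σ = (2, 3, 1, 4): (-2) + 24 + 27 + (-7) = 42
σ = (2, 3, 4, 1): (-2) + 24 + 30 + 5 = 57
σ = (2, 4, 1, 3): (-2) + 14 + 27 + 8 = 47
σ = (2, 4, 3, 1): (-2) + 14 + 10 + 5 = 27
σ = (3, 1, 2, 4): (-5) + (-9) + 8 + (-7) = -13
σ = (3, 1, 4, 2): (-5) + (-9) + 30 + 14 = 30
σ = (3, 2, 1, 4): (-5) + 3 + 27 + (-7) = 18
σ = (3, 2, 4, 1): (-5) + 3 + 30 + 5 = 33
σ = (3, 4, 1, 2): (-5) + 14 + 27 + 14 = 50
σ = (3, 4, 2, 1): (-5) + 14 + 8 + 5 = 22
σ = (4, 1, 2, 3): (-7) + (-9) + 8 + 8 = 0
σ = (4, 1, 3, 2): (-7) + (-9) + 10 + 14 = 8
σ = (4, 2, 1, 3): (-7) + 3 + 27 + 8 = 31
σ = (4, 2, 3, 1): (-7) + 3 + 10 + 5 = 11
σ = (4, 3, 1, 2): (-7) + 24 + 27 + 14 = 58
σ = (4, 3, 2, 1): (-7) + 24 + 8 + 5 = 30
Optimal value attained by: σ = (1, 3, 4, 2).
Answer: det⊕(G) = 73; verdict: NONSINGULAR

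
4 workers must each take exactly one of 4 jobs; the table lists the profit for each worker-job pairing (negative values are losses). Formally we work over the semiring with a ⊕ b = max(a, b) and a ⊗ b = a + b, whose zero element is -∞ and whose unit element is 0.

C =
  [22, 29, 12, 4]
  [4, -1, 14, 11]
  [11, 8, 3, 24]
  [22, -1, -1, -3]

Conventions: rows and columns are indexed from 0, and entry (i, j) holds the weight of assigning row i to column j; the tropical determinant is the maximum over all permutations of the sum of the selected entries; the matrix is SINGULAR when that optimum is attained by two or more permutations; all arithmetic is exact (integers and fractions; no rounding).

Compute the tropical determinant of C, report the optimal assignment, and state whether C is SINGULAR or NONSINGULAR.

σ = (0, 1, 2, 3): 22 + (-1) + 3 + (-3) = 21
σ = (0, 1, 3, 2): 22 + (-1) + 24 + (-1) = 44
σ = (0, 2, 1, 3): 22 + 14 + 8 + (-3) = 41
σ = (0, 2, 3, 1): 22 + 14 + 24 + (-1) = 59
σ = (0, 3, 1, 2): 22 + 11 + 8 + (-1) = 40
σ = (0, 3, 2, 1): 22 + 11 + 3 + (-1) = 35
σ = (1, 0, 2, 3): 29 + 4 + 3 + (-3) = 33
σ = (1, 0, 3, 2): 29 + 4 + 24 + (-1) = 56
σ = (1, 2, 0, 3): 29 + 14 + 11 + (-3) = 51
σ = (1, 2, 3, 0): 29 + 14 + 24 + 22 = 89
σ = (1, 3, 0, 2): 29 + 11 + 11 + (-1) = 50
σ = (1, 3, 2, 0): 29 + 11 + 3 + 22 = 65
σ = (2, 0, 1, 3): 12 + 4 + 8 + (-3) = 21
σ = (2, 0, 3, 1): 12 + 4 + 24 + (-1) = 39
σ = (2, 1, 0, 3): 12 + (-1) + 11 + (-3) = 19
σ = (2, 1, 3, 0): 12 + (-1) + 24 + 22 = 57
σ = (2, 3, 0, 1): 12 + 11 + 11 + (-1) = 33
σ = (2, 3, 1, 0): 12 + 11 + 8 + 22 = 53
σ = (3, 0, 1, 2): 4 + 4 + 8 + (-1) = 15
σ = (3, 0, 2, 1): 4 + 4 + 3 + (-1) = 10
σ = (3, 1, 0, 2): 4 + (-1) + 11 + (-1) = 13
σ = (3, 1, 2, 0): 4 + (-1) + 3 + 22 = 28
σ = (3, 2, 0, 1): 4 + 14 + 11 + (-1) = 28
σ = (3, 2, 1, 0): 4 + 14 + 8 + 22 = 48
Optimal value attained by: σ = (1, 2, 3, 0).
Answer: det⊕(C) = 89; verdict: NONSINGULAR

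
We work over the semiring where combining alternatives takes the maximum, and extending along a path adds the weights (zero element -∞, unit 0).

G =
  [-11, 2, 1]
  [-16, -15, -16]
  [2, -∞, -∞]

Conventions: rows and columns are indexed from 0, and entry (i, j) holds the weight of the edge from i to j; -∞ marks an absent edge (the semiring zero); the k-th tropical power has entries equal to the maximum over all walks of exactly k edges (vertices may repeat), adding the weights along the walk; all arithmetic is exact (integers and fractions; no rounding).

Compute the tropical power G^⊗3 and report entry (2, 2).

G^⊗2:
  [3, -9, -10]
  [-14, -14, -15]
  [-9, 4, 3]
G^⊗3:
  [-8, 5, 4]
  [-13, -12, -13]
  [5, -7, -8]
Key observation: the optimum is the walk 2->0->0->2, with weight 2 + (-11) + 1 = -8.
Optimal value attained by: walk 2->0->0->2.
Answer: (G^⊗3)[2][2] = -8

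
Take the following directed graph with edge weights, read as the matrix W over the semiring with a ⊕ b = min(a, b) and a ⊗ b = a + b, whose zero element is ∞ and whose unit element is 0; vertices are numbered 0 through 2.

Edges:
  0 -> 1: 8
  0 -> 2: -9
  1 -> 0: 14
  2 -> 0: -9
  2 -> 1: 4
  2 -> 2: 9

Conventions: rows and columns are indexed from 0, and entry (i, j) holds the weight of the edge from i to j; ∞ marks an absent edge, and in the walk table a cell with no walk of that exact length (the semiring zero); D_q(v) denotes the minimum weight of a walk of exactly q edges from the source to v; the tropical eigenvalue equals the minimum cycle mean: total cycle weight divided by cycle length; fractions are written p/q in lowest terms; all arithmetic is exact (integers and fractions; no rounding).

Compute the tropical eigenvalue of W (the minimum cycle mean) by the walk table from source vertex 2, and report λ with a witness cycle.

q=0: [∞, ∞, 0]
q=1: [-9, 4, 9]
q=2: [0, -1, -18]
q=3: [-27, -14, -9]
Optimal cycle mean attained by: cycle 0->2->0, total (-9) + (-9), length 2.
Answer: λ = -9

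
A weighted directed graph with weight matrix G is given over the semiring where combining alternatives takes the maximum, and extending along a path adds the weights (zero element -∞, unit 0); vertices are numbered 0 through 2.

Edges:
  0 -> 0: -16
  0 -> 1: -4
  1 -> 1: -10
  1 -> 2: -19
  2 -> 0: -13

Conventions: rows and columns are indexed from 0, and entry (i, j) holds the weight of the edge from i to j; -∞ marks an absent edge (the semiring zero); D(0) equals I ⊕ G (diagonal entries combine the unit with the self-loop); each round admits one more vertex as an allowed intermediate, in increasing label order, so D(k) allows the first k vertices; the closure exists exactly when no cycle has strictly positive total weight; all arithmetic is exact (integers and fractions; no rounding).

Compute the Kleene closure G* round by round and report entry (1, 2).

D(0):
  [0, -4, -∞]
  [-∞, 0, -19]
  [-13, -∞, 0]
D(1):
  [0, -4, -∞]
  [-∞, 0, -19]
  [-13, -17, 0]
D(2):
  [0, -4, -23]
  [-∞, 0, -19]
  [-13, -17, 0]
D(3):
  [0, -4, -23]
  [-32, 0, -19]
  [-13, -17, 0]
Answer: G*[1][2] = -19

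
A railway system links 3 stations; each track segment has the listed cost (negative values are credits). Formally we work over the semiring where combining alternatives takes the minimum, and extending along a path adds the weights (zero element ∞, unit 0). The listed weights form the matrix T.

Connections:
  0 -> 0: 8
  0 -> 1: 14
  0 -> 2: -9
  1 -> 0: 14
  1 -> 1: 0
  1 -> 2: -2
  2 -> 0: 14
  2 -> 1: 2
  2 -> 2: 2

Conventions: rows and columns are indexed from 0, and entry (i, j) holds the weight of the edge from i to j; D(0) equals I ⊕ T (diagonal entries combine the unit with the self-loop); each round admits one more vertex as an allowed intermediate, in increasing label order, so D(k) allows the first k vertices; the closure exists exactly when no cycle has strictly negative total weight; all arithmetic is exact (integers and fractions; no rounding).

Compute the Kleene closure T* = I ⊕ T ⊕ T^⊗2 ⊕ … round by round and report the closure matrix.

D(0):
  [0, 14, -9]
  [14, 0, -2]
  [14, 2, 0]
D(1):
  [0, 14, -9]
  [14, 0, -2]
  [14, 2, 0]
D(2):
  [0, 14, -9]
  [14, 0, -2]
  [14, 2, 0]
D(3):
  [0, -7, -9]
  [12, 0, -2]
  [14, 2, 0]
Answer: T* = [[0, -7, -9], [12, 0, -2], [14, 2, 0]]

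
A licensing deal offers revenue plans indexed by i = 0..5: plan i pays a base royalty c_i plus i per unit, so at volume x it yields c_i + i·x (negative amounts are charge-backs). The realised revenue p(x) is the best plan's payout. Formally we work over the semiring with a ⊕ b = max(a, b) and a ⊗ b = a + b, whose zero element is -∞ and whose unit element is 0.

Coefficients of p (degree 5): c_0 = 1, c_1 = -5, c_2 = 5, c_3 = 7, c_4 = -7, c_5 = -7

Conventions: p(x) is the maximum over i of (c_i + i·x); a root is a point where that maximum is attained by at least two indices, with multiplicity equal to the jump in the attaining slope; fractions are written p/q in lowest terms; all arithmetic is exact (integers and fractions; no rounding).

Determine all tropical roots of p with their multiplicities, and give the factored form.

hull edge (i=0, c=1) to (i=3, c=7): slope 2, span 3
hull edge (i=3, c=7) to (i=5, c=-7): slope -7, span 2
Factored form: p(x) = -7 ⊗ (x ⊕ (-2)) ⊗ (x ⊕ (-2)) ⊗ (x ⊕ (-2)) ⊗ (x ⊕ 7) ⊗ (x ⊕ 7)
Answer: roots = -2 (mult 3), 7 (mult 2)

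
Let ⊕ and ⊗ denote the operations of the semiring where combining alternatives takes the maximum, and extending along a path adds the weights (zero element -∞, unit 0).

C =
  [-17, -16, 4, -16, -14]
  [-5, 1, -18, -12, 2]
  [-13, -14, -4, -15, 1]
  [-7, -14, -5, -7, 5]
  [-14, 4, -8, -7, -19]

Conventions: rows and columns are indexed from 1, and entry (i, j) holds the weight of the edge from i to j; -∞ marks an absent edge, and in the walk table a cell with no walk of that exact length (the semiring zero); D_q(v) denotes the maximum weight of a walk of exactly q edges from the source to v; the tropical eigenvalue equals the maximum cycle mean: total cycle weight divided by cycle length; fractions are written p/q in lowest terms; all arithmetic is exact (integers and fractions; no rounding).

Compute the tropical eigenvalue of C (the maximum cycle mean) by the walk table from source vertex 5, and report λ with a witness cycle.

q=0: [-∞, -∞, -∞, -∞, 0]
q=1: [-14, 4, -8, -7, -19]
q=2: [-1, 5, -10, -8, 6]
q=3: [0, 10, 3, -1, 7]
q=4: [5, 11, 4, 0, 12]
q=5: [6, 16, 9, 5, 13]
Optimal cycle mean attained by: cycle 2->5->2, total 2 + 4, length 2.
Answer: λ = 3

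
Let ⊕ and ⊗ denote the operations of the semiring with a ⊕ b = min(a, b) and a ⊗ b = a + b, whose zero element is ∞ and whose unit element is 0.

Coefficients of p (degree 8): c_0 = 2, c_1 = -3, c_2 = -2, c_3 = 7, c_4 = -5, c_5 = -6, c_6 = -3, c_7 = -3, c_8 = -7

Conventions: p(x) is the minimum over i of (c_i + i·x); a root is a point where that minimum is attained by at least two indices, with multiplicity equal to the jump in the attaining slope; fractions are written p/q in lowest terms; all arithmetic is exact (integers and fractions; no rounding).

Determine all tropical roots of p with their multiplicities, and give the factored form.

hull edge (i=0, c=2) to (i=1, c=-3): slope -5, span 1
hull edge (i=1, c=-3) to (i=5, c=-6): slope -3/4, span 4
hull edge (i=5, c=-6) to (i=8, c=-7): slope -1/3, span 3
Factored form: p(x) = -7 ⊗ (x ⊕ 1/3) ⊗ (x ⊕ 1/3) ⊗ (x ⊕ 1/3) ⊗ (x ⊕ 3/4) ⊗ (x ⊕ 3/4) ⊗ (x ⊕ 3/4) ⊗ (x ⊕ 3/4) ⊗ (x ⊕ 5)
Answer: roots = 1/3 (mult 3), 3/4 (mult 4), 5 (mult 1)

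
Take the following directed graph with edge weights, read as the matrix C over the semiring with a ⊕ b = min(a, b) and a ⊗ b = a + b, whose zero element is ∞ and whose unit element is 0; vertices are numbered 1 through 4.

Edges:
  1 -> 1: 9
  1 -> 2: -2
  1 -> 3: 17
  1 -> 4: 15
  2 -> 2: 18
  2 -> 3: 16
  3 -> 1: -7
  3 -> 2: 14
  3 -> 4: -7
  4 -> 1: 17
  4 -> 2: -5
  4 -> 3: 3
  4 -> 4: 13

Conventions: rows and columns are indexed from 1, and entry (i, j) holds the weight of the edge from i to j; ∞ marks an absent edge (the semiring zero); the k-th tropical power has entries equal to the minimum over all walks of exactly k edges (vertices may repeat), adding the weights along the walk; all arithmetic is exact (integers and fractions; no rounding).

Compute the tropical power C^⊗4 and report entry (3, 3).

C^⊗2:
  [10, 7, 14, 10]
  [9, 30, 34, 9]
  [2, -12, -4, 6]
  [-4, 8, 11, -4]
C^⊗3:
  [7, 5, 13, 7]
  [18, 4, 12, 22]
  [-11, 0, 4, -11]
  [4, -9, -1, 4]
C^⊗4:
  [6, 2, 10, 6]
  [5, 16, 20, 5]
  [-3, -16, -8, -3]
  [-8, -1, 7, -8]
Key observation: the optimum is the walk 3->4->3->4->3, with weight (-7) + 3 + (-7) + 3 = -8.
Optimal value attained by: walk 3->4->3->4->3.
Answer: (C^⊗4)[3][3] = -8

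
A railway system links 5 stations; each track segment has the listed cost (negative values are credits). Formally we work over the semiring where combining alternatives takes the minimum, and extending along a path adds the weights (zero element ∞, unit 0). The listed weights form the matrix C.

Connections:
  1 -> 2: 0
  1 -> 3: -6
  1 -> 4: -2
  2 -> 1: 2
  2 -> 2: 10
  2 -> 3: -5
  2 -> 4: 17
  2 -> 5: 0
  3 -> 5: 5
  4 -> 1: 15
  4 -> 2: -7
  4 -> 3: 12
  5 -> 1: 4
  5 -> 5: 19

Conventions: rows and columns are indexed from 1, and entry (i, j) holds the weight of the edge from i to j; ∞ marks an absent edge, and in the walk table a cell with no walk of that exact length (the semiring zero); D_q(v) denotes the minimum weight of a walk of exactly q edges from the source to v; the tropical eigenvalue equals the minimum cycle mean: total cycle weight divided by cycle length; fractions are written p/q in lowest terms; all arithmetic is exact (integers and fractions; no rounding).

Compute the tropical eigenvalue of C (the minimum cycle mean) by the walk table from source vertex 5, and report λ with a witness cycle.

q=0: [∞, ∞, ∞, ∞, 0]
q=1: [4, ∞, ∞, ∞, 19]
q=2: [23, 4, -2, 2, 38]
q=3: [6, -5, -1, 21, 3]
q=4: [-3, 5, -10, 4, -5]
q=5: [-1, -3, -9, -5, -5]
Optimal cycle mean attained by: cycle 1->4->2->1, total (-2) + (-7) + 2, length 3.
Answer: λ = -7/3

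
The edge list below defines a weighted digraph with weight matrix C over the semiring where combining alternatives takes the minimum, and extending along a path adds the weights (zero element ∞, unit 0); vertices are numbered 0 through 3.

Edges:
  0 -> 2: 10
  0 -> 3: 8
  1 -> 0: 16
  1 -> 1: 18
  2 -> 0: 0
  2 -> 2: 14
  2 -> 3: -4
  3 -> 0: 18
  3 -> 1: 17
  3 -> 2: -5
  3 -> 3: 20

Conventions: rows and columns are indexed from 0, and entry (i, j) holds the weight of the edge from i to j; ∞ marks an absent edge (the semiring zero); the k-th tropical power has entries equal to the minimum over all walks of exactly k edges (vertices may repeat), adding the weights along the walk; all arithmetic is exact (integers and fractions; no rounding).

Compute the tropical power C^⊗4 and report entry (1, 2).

C^⊗2:
  [10, 25, 3, 6]
  [34, 36, 26, 24]
  [14, 13, -9, 8]
  [-5, 35, 9, -9]
C^⊗3:
  [3, 23, 1, -1]
  [26, 41, 19, 22]
  [-9, 25, 3, -13]
  [9, 8, -14, 3]
C^⊗4:
  [1, 16, -6, -3]
  [19, 39, 17, 15]
  [3, 4, -18, -1]
  [-14, 20, -2, -18]
Key observation: the optimum is the walk 1->0->2->3->2, with weight 16 + 10 + (-4) + (-5) = 17.
Optimal value attained by: walk 1->0->2->3->2.
Answer: (C^⊗4)[1][2] = 17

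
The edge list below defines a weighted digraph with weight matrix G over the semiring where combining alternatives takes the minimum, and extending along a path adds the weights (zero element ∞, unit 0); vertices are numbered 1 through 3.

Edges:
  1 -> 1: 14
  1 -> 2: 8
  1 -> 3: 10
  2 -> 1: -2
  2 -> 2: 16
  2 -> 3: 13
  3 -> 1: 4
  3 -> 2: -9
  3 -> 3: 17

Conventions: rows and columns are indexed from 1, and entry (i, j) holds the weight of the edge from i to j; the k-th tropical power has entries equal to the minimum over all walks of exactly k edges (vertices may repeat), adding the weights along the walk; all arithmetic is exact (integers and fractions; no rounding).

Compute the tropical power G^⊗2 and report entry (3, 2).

G^⊗2:
  [6, 1, 21]
  [12, 4, 8]
  [-11, 7, 4]
Key observation: the optimum is the walk 3->2->2, with weight (-9) + 16 = 7.
Optimal value attained by: walk 3->2->2.
Answer: (G^⊗2)[3][2] = 7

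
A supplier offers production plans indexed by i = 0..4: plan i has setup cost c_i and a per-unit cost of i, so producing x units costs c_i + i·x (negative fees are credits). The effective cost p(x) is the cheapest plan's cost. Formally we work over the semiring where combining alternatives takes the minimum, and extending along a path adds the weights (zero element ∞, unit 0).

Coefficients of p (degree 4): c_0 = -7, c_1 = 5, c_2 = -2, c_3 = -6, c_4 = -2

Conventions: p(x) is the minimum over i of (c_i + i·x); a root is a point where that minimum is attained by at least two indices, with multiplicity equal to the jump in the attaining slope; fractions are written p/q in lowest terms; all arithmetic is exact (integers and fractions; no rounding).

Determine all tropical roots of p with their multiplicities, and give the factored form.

hull edge (i=0, c=-7) to (i=3, c=-6): slope 1/3, span 3
hull edge (i=3, c=-6) to (i=4, c=-2): slope 4, span 1
Factored form: p(x) = -2 ⊗ (x ⊕ (-4)) ⊗ (x ⊕ (-1/3)) ⊗ (x ⊕ (-1/3)) ⊗ (x ⊕ (-1/3))
Answer: roots = -4 (mult 1), -1/3 (mult 3)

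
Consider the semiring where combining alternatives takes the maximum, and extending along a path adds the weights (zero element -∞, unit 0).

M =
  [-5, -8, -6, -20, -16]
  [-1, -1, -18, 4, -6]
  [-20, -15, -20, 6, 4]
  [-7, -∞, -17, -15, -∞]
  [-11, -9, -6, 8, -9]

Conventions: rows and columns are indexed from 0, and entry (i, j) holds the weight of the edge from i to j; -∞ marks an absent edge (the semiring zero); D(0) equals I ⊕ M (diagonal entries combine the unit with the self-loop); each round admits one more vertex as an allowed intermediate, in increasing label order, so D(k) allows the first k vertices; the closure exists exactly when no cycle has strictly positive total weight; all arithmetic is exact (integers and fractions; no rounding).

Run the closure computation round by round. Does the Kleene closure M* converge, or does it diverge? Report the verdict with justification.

D(0):
  [0, -8, -6, -20, -16]
  [-1, 0, -18, 4, -6]
  [-20, -15, 0, 6, 4]
  [-7, -∞, -17, 0, -∞]
  [-11, -9, -6, 8, 0]
D(1):
  [0, -8, -6, -20, -16]
  [-1, 0, -7, 4, -6]
  [-20, -15, 0, 6, 4]
  [-7, -15, -13, 0, -23]
  [-11, -9, -6, 8, 0]
D(2):
  [0, -8, -6, -4, -14]
  [-1, 0, -7, 4, -6]
  [-16, -15, 0, 6, 4]
  [-7, -15, -13, 0, -21]
  [-10, -9, -6, 8, 0]
D(3):
  [0, -8, -6, 0, -2]
  [-1, 0, -7, 4, -3]
  [-16, -15, 0, 6, 4]
  [-7, -15, -13, 0, -9]
  [-10, -9, -6, 8, 0]
D(4):
  [0, -8, -6, 0, -2]
  [-1, 0, -7, 4, -3]
  [-1, -9, 0, 6, 4]
  [-7, -15, -13, 0, -9]
  [1, -7, -5, 8, 0]
D(5):
  [0, -8, -6, 6, -2]
  [-1, 0, -7, 5, -3]
  [5, -3, 0, 12, 4]
  [-7, -15, -13, 0, -9]
  [1, -7, -5, 8, 0]
Key observation: every diagonal entry stays at the unit through all rounds, so no improving cycle exists.
Answer: CONVERGES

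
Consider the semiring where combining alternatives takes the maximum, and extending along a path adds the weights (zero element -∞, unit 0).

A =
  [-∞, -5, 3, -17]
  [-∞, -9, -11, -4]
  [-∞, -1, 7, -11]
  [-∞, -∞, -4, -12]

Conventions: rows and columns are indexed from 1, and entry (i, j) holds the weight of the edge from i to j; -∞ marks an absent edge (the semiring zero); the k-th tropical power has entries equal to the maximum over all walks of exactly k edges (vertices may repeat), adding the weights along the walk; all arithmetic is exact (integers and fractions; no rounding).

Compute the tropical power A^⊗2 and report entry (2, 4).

A^⊗2:
  [-∞, 2, 10, -8]
  [-∞, -12, -4, -13]
  [-∞, 6, 14, -4]
  [-∞, -5, 3, -15]
Key observation: the optimum is the walk 2->2->4, with weight (-9) + (-4) = -13.
Optimal value attained by: walk 2->2->4.
Answer: (A^⊗2)[2][4] = -13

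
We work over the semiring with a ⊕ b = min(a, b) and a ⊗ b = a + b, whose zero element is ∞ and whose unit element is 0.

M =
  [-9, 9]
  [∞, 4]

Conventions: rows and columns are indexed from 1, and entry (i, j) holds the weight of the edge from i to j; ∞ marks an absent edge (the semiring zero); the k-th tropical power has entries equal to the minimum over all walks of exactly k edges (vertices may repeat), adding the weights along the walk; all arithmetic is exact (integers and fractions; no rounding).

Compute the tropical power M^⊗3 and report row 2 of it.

M^⊗2:
  [-18, 0]
  [∞, 8]
M^⊗3:
  [-27, -9]
  [∞, 12]
Answer: row 2 of M^⊗3 = [∞, 12]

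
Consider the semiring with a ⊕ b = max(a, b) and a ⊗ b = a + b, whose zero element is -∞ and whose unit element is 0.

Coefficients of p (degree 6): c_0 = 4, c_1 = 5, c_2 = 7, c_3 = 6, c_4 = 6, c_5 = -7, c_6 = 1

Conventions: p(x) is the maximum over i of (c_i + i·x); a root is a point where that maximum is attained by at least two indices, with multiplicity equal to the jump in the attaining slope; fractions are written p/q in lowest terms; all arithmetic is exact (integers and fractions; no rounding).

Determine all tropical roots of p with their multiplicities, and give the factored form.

hull edge (i=0, c=4) to (i=2, c=7): slope 3/2, span 2
hull edge (i=2, c=7) to (i=4, c=6): slope -1/2, span 2
hull edge (i=4, c=6) to (i=6, c=1): slope -5/2, span 2
Factored form: p(x) = 1 ⊗ (x ⊕ (-3/2)) ⊗ (x ⊕ (-3/2)) ⊗ (x ⊕ 1/2) ⊗ (x ⊕ 1/2) ⊗ (x ⊕ 5/2) ⊗ (x ⊕ 5/2)
Answer: roots = -3/2 (mult 2), 1/2 (mult 2), 5/2 (mult 2)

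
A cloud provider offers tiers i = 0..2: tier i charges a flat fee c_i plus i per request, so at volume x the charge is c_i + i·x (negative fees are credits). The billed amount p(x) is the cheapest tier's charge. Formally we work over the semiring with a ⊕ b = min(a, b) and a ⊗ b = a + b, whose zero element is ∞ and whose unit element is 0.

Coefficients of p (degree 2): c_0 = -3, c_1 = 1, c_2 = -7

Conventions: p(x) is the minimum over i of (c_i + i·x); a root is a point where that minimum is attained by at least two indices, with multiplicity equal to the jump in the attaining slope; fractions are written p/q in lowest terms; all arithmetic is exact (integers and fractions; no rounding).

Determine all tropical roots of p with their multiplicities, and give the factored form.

hull edge (i=0, c=-3) to (i=2, c=-7): slope -2, span 2
Factored form: p(x) = -7 ⊗ (x ⊕ 2) ⊗ (x ⊕ 2)
Answer: roots = 2 (mult 2)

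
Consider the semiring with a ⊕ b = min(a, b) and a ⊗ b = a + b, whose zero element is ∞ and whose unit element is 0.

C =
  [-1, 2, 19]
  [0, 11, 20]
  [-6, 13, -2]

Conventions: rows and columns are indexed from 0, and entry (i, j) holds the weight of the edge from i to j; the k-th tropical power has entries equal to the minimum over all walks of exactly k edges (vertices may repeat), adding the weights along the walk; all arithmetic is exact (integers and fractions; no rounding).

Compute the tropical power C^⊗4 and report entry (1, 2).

C^⊗2:
  [-2, 1, 17]
  [-1, 2, 18]
  [-8, -4, -4]
C^⊗3:
  [-3, 0, 15]
  [-2, 1, 16]
  [-10, -6, -6]
C^⊗4:
  [-4, -1, 13]
  [-3, 0, 14]
  [-12, -8, -8]
Key observation: the optimum is the walk 1->2->2->2->2, with weight 20 + (-2) + (-2) + (-2) = 14.
Optimal value attained by: walk 1->2->2->2->2.
Answer: (C^⊗4)[1][2] = 14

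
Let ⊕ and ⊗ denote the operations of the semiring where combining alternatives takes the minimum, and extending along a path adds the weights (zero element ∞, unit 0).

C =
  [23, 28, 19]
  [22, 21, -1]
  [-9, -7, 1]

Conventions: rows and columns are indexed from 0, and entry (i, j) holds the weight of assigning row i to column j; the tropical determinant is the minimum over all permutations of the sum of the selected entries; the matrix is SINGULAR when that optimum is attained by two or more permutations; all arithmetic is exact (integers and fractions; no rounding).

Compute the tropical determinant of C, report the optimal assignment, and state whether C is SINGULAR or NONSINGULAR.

σ = (0, 1, 2): 23 + 21 + 1 = 45
σ = (0, 2, 1): 23 + (-1) + (-7) = 15
σ = (1, 0, 2): 28 + 22 + 1 = 51
σ = (1, 2, 0): 28 + (-1) + (-9) = 18
σ = (2, 0, 1): 19 + 22 + (-7) = 34
σ = (2, 1, 0): 19 + 21 + (-9) = 31
Optimal value attained by: σ = (0, 2, 1).
Answer: det⊕(C) = 15; verdict: NONSINGULAR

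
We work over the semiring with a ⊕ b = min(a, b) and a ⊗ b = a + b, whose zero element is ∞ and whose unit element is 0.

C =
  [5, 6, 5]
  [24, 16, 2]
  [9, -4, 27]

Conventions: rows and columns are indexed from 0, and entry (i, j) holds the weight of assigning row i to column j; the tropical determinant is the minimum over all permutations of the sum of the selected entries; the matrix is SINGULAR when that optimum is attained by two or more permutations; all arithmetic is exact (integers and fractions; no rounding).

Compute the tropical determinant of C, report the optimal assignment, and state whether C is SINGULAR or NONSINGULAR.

σ = (0, 1, 2): 5 + 16 + 27 = 48
σ = (0, 2, 1): 5 + 2 + (-4) = 3
σ = (1, 0, 2): 6 + 24 + 27 = 57
σ = (1, 2, 0): 6 + 2 + 9 = 17
σ = (2, 0, 1): 5 + 24 + (-4) = 25
σ = (2, 1, 0): 5 + 16 + 9 = 30
Optimal value attained by: σ = (0, 2, 1).
Answer: det⊕(C) = 3; verdict: NONSINGULAR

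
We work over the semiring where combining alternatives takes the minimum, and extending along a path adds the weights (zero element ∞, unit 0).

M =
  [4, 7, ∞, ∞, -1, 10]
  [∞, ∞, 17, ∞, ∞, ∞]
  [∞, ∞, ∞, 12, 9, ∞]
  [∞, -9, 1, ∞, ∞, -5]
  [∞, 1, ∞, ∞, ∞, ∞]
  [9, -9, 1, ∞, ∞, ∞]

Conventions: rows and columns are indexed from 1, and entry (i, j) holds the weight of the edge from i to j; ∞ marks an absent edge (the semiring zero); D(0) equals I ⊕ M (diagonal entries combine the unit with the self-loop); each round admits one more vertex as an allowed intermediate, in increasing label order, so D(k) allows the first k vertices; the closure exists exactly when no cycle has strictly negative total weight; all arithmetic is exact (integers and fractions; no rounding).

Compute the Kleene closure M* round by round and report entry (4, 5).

D(0):
  [0, 7, ∞, ∞, -1, 10]
  [∞, 0, 17, ∞, ∞, ∞]
  [∞, ∞, 0, 12, 9, ∞]
  [∞, -9, 1, 0, ∞, -5]
  [∞, 1, ∞, ∞, 0, ∞]
  [9, -9, 1, ∞, ∞, 0]
D(1):
  [0, 7, ∞, ∞, -1, 10]
  [∞, 0, 17, ∞, ∞, ∞]
  [∞, ∞, 0, 12, 9, ∞]
  [∞, -9, 1, 0, ∞, -5]
  [∞, 1, ∞, ∞, 0, ∞]
  [9, -9, 1, ∞, 8, 0]
D(2):
  [0, 7, 24, ∞, -1, 10]
  [∞, 0, 17, ∞, ∞, ∞]
  [∞, ∞, 0, 12, 9, ∞]
  [∞, -9, 1, 0, ∞, -5]
  [∞, 1, 18, ∞, 0, ∞]
  [9, -9, 1, ∞, 8, 0]
D(3):
  [0, 7, 24, 36, -1, 10]
  [∞, 0, 17, 29, 26, ∞]
  [∞, ∞, 0, 12, 9, ∞]
  [∞, -9, 1, 0, 10, -5]
  [∞, 1, 18, 30, 0, ∞]
  [9, -9, 1, 13, 8, 0]
D(4):
  [0, 7, 24, 36, -1, 10]
  [∞, 0, 17, 29, 26, 24]
  [∞, 3, 0, 12, 9, 7]
  [∞, -9, 1, 0, 10, -5]
  [∞, 1, 18, 30, 0, 25]
  [9, -9, 1, 13, 8, 0]
D(5):
  [0, 0, 17, 29, -1, 10]
  [∞, 0, 17, 29, 26, 24]
  [∞, 3, 0, 12, 9, 7]
  [∞, -9, 1, 0, 10, -5]
  [∞, 1, 18, 30, 0, 25]
  [9, -9, 1, 13, 8, 0]
D(6):
  [0, 0, 11, 23, -1, 10]
  [33, 0, 17, 29, 26, 24]
  [16, -2, 0, 12, 9, 7]
  [4, -14, -4, 0, 3, -5]
  [34, 1, 18, 30, 0, 25]
  [9, -9, 1, 13, 8, 0]
Answer: M*[4][5] = 3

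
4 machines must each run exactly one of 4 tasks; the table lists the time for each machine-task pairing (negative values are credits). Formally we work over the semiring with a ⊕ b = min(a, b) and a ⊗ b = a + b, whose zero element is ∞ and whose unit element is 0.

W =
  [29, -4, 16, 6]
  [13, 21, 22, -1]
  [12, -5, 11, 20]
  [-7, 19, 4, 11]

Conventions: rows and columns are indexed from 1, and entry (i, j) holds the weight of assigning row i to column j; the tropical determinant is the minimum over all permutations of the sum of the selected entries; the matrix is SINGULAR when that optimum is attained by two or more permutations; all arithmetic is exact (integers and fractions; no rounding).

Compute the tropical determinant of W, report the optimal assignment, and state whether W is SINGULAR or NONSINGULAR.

σ = (1, 2, 3, 4): 29 + 21 + 11 + 11 = 72
σ = (1, 2, 4, 3): 29 + 21 + 20 + 4 = 74
σ = (1, 3, 2, 4): 29 + 22 + (-5) + 11 = 57
σ = (1, 3, 4, 2): 29 + 22 + 20 + 19 = 90
σ = (1, 4, 2, 3): 29 + (-1) + (-5) + 4 = 27
σ = (1, 4, 3, 2): 29 + (-1) + 11 + 19 = 58
σ = (2, 1, 3, 4): (-4) + 13 + 11 + 11 = 31
σ = (2, 1, 4, 3): (-4) + 13 + 20 + 4 = 33
σ = (2, 3, 1, 4): (-4) + 22 + 12 + 11 = 41
σ = (2, 3, 4, 1): (-4) + 22 + 20 + (-7) = 31
σ = (2, 4, 1, 3): (-4) + (-1) + 12 + 4 = 11
σ = (2, 4, 3, 1): (-4) + (-1) + 11 + (-7) = -1
σ = (3, 1, 2, 4): 16 + 13 + (-5) + 11 = 35
σ = (3, 1, 4, 2): 16 + 13 + 20 + 19 = 68
σ = (3, 2, 1, 4): 16 + 21 + 12 + 11 = 60
σ = (3, 2, 4, 1): 16 + 21 + 20 + (-7) = 50
σ = (3, 4, 1, 2): 16 + (-1) + 12 + 19 = 46
σ = (3, 4, 2, 1): 16 + (-1) + (-5) + (-7) = 3
σ = (4, 1, 2, 3): 6 + 13 + (-5) + 4 = 18
σ = (4, 1, 3, 2): 6 + 13 + 11 + 19 = 49
σ = (4, 2, 1, 3): 6 + 21 + 12 + 4 = 43
σ = (4, 2, 3, 1): 6 + 21 + 11 + (-7) = 31
σ = (4, 3, 1, 2): 6 + 22 + 12 + 19 = 59
σ = (4, 3, 2, 1): 6 + 22 + (-5) + (-7) = 16
Optimal value attained by: σ = (2, 4, 3, 1).
Answer: det⊕(W) = -1; verdict: NONSINGULAR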